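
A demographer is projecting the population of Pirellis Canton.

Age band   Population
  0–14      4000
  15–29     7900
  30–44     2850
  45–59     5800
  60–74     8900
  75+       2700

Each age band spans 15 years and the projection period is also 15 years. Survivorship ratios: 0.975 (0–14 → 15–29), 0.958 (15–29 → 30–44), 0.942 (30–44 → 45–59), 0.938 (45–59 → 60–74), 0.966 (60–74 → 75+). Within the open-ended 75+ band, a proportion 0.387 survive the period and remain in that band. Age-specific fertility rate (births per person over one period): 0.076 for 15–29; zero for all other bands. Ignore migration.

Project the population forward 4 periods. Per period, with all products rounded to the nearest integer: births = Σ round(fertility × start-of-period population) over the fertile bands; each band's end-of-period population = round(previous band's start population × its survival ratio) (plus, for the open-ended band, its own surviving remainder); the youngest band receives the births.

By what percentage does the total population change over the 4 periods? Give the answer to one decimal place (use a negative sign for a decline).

-59.8

After projecting period 1:
Births: 7900 * 0.076 = 600
15–29: 4000 * 0.975 = 3900
30–44: 7900 * 0.958 = 7568
45–59: 2850 * 0.942 = 2685
60–74: 5800 * 0.938 = 5440
75+: 8900 * 0.966 + 2700 * 0.387 = 8597 + 1045 = 9642
→ [600, 3900, 7568, 2685, 5440, 9642]
After projecting period 2:
Births: 3900 * 0.076 = 296
15–29: 600 * 0.975 = 585
30–44: 3900 * 0.958 = 3736
45–59: 7568 * 0.942 = 7129
60–74: 2685 * 0.938 = 2519
75+: 5440 * 0.966 + 9642 * 0.387 = 5255 + 3731 = 8986
→ [296, 585, 3736, 7129, 2519, 8986]
After projecting period 3:
Births: 585 * 0.076 = 44
15–29: 296 * 0.975 = 289
30–44: 585 * 0.958 = 560
45–59: 3736 * 0.942 = 3519
60–74: 7129 * 0.938 = 6687
75+: 2519 * 0.966 + 8986 * 0.387 = 2433 + 3478 = 5911
→ [44, 289, 560, 3519, 6687, 5911]
After projecting period 4:
Births: 289 * 0.076 = 22
15–29: 44 * 0.975 = 43
30–44: 289 * 0.958 = 277
45–59: 560 * 0.942 = 528
60–74: 3519 * 0.938 = 3301
75+: 6687 * 0.966 + 5911 * 0.387 = 6460 + 2288 = 8748
→ [22, 43, 277, 528, 3301, 8748]
Total: 32150 → 12919; change = -19231; percentage change = -59.8%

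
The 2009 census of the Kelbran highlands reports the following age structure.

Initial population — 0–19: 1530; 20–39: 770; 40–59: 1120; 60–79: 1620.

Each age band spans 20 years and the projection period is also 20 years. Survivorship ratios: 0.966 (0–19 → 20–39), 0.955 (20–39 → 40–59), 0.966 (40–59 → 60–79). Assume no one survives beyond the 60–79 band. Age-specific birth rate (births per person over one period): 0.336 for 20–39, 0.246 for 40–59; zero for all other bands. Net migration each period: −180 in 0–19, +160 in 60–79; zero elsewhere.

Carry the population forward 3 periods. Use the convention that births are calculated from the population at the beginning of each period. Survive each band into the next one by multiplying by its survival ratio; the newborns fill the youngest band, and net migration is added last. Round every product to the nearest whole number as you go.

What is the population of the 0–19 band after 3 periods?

(Bands numbered youngest = 1 to oldest = 4.)
Period 1:
Births: 770 * 0.336 = 259, 1120 * 0.246 = 276 → total 535
Band 2: 1530 * 0.966 = 1478
Band 3: 770 * 0.955 = 735
Band 4: 1120 * 0.966 = 1082
Net migration: Band 1 − 180 → 355; Band 4 + 160 → 1242
End of period: [355, 1478, 735, 1242]
Period 2:
Births: 1478 * 0.336 = 497, 735 * 0.246 = 181 → total 678
Band 2: 355 * 0.966 = 343
Band 3: 1478 * 0.955 = 1411
Band 4: 735 * 0.966 = 710
Net migration: Band 1 − 180 → 498; Band 4 + 160 → 870
End of period: [498, 343, 1411, 870]
Period 3:
Births: 343 * 0.336 = 115, 1411 * 0.246 = 347 → total 462
Band 2: 498 * 0.966 = 481
Band 3: 343 * 0.955 = 328
Band 4: 1411 * 0.966 = 1363
Net migration: Band 1 − 180 → 282; Band 4 + 160 → 1523
End of period: [282, 481, 328, 1523]

282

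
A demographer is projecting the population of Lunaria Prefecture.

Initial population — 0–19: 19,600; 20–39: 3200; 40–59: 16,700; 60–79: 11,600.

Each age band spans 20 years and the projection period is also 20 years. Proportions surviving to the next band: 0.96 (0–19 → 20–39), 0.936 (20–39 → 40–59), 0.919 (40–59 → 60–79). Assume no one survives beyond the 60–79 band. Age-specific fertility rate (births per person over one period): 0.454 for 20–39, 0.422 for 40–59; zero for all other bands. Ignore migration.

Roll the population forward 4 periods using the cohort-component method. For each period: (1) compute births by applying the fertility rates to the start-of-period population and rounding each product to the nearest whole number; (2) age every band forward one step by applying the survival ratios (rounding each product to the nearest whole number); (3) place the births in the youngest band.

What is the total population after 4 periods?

34020

Numbering the bands 1..4 from youngest to oldest:
— Period 1 —
Births: 3200 × 0.454 = 1453, 16700 × 0.422 = 7047 — total 8500
Band 2: 19600 × 0.96 = 18816
Band 3: 3200 × 0.936 = 2995
Band 4: 16700 × 0.919 = 15347
→ [8500, 18816, 2995, 15347]
— Period 2 —
Births: 18816 × 0.454 = 8542, 2995 × 0.422 = 1264 — total 9806
Band 2: 8500 × 0.96 = 8160
Band 3: 18816 × 0.936 = 17612
Band 4: 2995 × 0.919 = 2752
→ [9806, 8160, 17612, 2752]
— Period 3 —
Births: 8160 × 0.454 = 3705, 17612 × 0.422 = 7432 — total 11137
Band 2: 9806 × 0.96 = 9414
Band 3: 8160 × 0.936 = 7638
Band 4: 17612 × 0.919 = 16185
→ [11137, 9414, 7638, 16185]
— Period 4 —
Births: 9414 × 0.454 = 4274, 7638 × 0.422 = 3223 — total 7497
Band 2: 11137 × 0.96 = 10692
Band 3: 9414 × 0.936 = 8812
Band 4: 7638 × 0.919 = 7019
→ [7497, 10692, 8812, 7019]
Total after period 4: 7497 + 10692 + 8812 + 7019 = 34020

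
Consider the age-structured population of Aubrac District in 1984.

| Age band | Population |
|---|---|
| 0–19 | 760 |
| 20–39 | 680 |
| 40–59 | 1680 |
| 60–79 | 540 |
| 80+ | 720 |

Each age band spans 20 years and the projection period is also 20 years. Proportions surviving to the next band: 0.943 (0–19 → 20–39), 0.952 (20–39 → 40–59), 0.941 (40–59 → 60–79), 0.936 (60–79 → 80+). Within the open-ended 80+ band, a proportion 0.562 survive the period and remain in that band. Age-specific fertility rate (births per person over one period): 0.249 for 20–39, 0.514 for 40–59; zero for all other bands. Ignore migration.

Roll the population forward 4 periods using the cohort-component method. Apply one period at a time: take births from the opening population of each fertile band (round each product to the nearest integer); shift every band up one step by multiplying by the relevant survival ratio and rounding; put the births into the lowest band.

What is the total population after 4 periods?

(Groups numbered youngest = 1 to oldest = 5.)
Period 1:
Births: 680 × 0.249 = 169, 1680 × 0.514 = 864 ⇒ total 1033
Group 2: 760 × 0.943 = 717
Group 3: 680 × 0.952 = 647
Group 4: 1680 × 0.941 = 1581
Group 5: 540 × 0.936 + 720 × 0.562 = 505 + 405 = 910
→ [1033, 717, 647, 1581, 910]
Period 2:
Births: 717 × 0.249 = 179, 647 × 0.514 = 333 ⇒ total 512
Group 2: 1033 × 0.943 = 974
Group 3: 717 × 0.952 = 683
Group 4: 647 × 0.941 = 609
Group 5: 1581 × 0.936 + 910 × 0.562 = 1480 + 511 = 1991
→ [512, 974, 683, 609, 1991]
Period 3:
Births: 974 × 0.249 = 243, 683 × 0.514 = 351 ⇒ total 594
Group 2: 512 × 0.943 = 483
Group 3: 974 × 0.952 = 927
Group 4: 683 × 0.941 = 643
Group 5: 609 × 0.936 + 1991 × 0.562 = 570 + 1119 = 1689
→ [594, 483, 927, 643, 1689]
Period 4:
Births: 483 × 0.249 = 120, 927 × 0.514 = 476 ⇒ total 596
Group 2: 594 × 0.943 = 560
Group 3: 483 × 0.952 = 460
Group 4: 927 × 0.941 = 872
Group 5: 643 × 0.936 + 1689 × 0.562 = 602 + 949 = 1551
→ [596, 560, 460, 872, 1551]
Total after period 4: 596 + 560 + 460 + 872 + 1551 = 4039

4039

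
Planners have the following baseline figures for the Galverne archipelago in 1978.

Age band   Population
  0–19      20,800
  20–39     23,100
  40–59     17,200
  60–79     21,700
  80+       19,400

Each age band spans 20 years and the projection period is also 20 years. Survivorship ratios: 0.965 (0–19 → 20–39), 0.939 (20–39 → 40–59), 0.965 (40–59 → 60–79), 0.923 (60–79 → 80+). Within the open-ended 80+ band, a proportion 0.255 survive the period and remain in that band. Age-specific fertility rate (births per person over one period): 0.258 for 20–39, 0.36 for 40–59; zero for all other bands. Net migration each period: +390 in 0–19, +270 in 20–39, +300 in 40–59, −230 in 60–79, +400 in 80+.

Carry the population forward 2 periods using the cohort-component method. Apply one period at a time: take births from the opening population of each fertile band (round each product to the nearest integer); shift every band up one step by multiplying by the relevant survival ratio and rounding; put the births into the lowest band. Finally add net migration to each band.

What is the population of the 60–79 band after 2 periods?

— Period 1 —
Births: 23100 × 0.258 = 5960  |  17200 × 0.36 = 6192 — total 12152
20–39: 20800 × 0.965 = 20072
40–59: 23100 × 0.939 = 21691
60–79: 17200 × 0.965 = 16598
80+: 21700 × 0.923 + 19400 × 0.255 = 20029 + 4947 = 24976
Net migration: 0–19 + 390 → 12542; 20–39 + 270 → 20342; 40–59 + 300 → 21991; 60–79 − 230 → 16368; 80+ + 400 → 25376
Population now: 0–19=12542, 20–39=20342, 40–59=21991, 60–79=16368, 80+=25376
— Period 2 —
Births: 20342 × 0.258 = 5248  |  21991 × 0.36 = 7917 — total 13165
20–39: 12542 × 0.965 = 12103
40–59: 20342 × 0.939 = 19101
60–79: 21991 × 0.965 = 21221
80+: 16368 × 0.923 + 25376 × 0.255 = 15108 + 6471 = 21579
Net migration: 0–19 + 390 → 13555; 20–39 + 270 → 12373; 40–59 + 300 → 19401; 60–79 − 230 → 20991; 80+ + 400 → 21979
Population now: 0–19=13555, 20–39=12373, 40–59=19401, 60–79=20991, 80+=21979

20991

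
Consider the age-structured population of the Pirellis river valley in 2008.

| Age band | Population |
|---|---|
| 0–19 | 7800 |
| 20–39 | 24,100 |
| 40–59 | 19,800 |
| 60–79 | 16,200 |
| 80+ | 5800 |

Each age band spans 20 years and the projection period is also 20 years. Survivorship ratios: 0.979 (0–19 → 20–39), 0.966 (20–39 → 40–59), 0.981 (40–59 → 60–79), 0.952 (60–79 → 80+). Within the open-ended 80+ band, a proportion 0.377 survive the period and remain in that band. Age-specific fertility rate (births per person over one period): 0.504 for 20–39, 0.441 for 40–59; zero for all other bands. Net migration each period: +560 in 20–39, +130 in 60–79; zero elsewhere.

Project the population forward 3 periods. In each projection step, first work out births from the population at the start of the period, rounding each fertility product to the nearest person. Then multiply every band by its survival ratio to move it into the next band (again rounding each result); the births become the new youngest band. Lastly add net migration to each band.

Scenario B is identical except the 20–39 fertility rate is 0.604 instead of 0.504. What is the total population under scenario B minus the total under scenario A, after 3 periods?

6605

(Bands numbered youngest = 1 to oldest = 5.)
Period 1:
Births: 24100 × 0.504 = 12146 ; 19800 × 0.441 = 8732 — total 20878
Band 2: 7800 × 0.979 = 7636
Band 3: 24100 × 0.966 = 23281
Band 4: 19800 × 0.981 = 19424
Band 5: 16200 × 0.952 + 5800 × 0.377 = 15422 + 2187 = 17609
Net migration: Band 2 + 560 → 8196; Band 4 + 130 → 19554
Population now: 0–19=20878, 20–39=8196, 40–59=23281, 60–79=19554, 80+=17609
Period 2:
Births: 8196 × 0.504 = 4131 ; 23281 × 0.441 = 10267 — total 14398
Band 2: 20878 × 0.979 = 20440
Band 3: 8196 × 0.966 = 7917
Band 4: 23281 × 0.981 = 22839
Band 5: 19554 × 0.952 + 17609 × 0.377 = 18615 + 6639 = 25254
Net migration: Band 2 + 560 → 21000; Band 4 + 130 → 22969
Population now: 0–19=14398, 20–39=21000, 40–59=7917, 60–79=22969, 80+=25254
Period 3:
Births: 21000 × 0.504 = 10584 ; 7917 × 0.441 = 3491 — total 14075
Band 2: 14398 × 0.979 = 14096
Band 3: 21000 × 0.966 = 20286
Band 4: 7917 × 0.981 = 7767
Band 5: 22969 × 0.952 + 25254 × 0.377 = 21866 + 9521 = 31387
Net migration: Band 2 + 560 → 14656; Band 4 + 130 → 7897
Population now: 0–19=14075, 20–39=14656, 40–59=20286, 60–79=7897, 80+=31387
Scenario A total after 3 periods: 88301
Scenario B projection —
Period 1:
Births: 24100 × 0.604 = 14556 ; 19800 × 0.441 = 8732 — total 23288
Band 2: 7800 × 0.979 = 7636
Band 3: 24100 × 0.966 = 23281
Band 4: 19800 × 0.981 = 19424
Band 5: 16200 × 0.952 + 5800 × 0.377 = 15422 + 2187 = 17609
Net migration: Band 2 + 560 → 8196; Band 4 + 130 → 19554
Population now: 0–19=23288, 20–39=8196, 40–59=23281, 60–79=19554, 80+=17609
Period 2:
Births: 8196 × 0.604 = 4950 ; 23281 × 0.441 = 10267 — total 15217
Band 2: 23288 × 0.979 = 22799
Band 3: 8196 × 0.966 = 7917
Band 4: 23281 × 0.981 = 22839
Band 5: 19554 × 0.952 + 17609 × 0.377 = 18615 + 6639 = 25254
Net migration: Band 2 + 560 → 23359; Band 4 + 130 → 22969
Population now: 0–19=15217, 20–39=23359, 40–59=7917, 60–79=22969, 80+=25254
Period 3:
Births: 23359 × 0.604 = 14109 ; 7917 × 0.441 = 3491 — total 17600
Band 2: 15217 × 0.979 = 14897
Band 3: 23359 × 0.966 = 22565
Band 4: 7917 × 0.981 = 7767
Band 5: 22969 × 0.952 + 25254 × 0.377 = 21866 + 9521 = 31387
Net migration: Band 2 + 560 → 15457; Band 4 + 130 → 7897
Population now: 0–19=17600, 20–39=15457, 40–59=22565, 60–79=7897, 80+=31387
Scenario B total after 3 periods: 94906
Difference B − A = 94906 − 88301 = 6605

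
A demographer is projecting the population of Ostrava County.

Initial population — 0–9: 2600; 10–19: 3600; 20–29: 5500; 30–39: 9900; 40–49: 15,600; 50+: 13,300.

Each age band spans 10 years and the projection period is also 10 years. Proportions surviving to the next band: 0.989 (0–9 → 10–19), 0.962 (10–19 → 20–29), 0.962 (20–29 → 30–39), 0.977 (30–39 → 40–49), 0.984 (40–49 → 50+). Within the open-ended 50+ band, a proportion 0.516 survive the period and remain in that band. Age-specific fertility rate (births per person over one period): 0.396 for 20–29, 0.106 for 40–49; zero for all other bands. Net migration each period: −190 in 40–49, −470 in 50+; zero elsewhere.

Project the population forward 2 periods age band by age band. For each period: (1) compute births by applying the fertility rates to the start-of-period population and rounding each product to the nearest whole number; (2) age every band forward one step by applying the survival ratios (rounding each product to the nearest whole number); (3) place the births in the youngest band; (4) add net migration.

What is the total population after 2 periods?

37028

Let band 1 be 0–9 through band 6 = 50+.
— Period 1 —
Births: 5500 × 0.396 = 2178  |  15600 × 0.106 = 1654 → total 3832
Band 2: 2600 × 0.989 = 2571
Band 3: 3600 × 0.962 = 3463
Band 4: 5500 × 0.962 = 5291
Band 5: 9900 × 0.977 = 9672
Band 6: 15600 × 0.984 + 13300 × 0.516 = 15350 + 6863 = 22213
Net migration: Band 5 − 190 → 9482; Band 6 − 470 → 21743
Giving 3832 / 2571 / 3463 / 5291 / 9482 / 21743.
— Period 2 —
Births: 3463 × 0.396 = 1371  |  9482 × 0.106 = 1005 → total 2376
Band 2: 3832 × 0.989 = 3790
Band 3: 2571 × 0.962 = 2473
Band 4: 3463 × 0.962 = 3331
Band 5: 5291 × 0.977 = 5169
Band 6: 9482 × 0.984 + 21743 × 0.516 = 9330 + 11219 = 20549
Net migration: Band 5 − 190 → 4979; Band 6 − 470 → 20079
Giving 2376 / 3790 / 2473 / 3331 / 4979 / 20079.
Total after period 2: 2376 + 3790 + 2473 + 3331 + 4979 + 20079 = 37028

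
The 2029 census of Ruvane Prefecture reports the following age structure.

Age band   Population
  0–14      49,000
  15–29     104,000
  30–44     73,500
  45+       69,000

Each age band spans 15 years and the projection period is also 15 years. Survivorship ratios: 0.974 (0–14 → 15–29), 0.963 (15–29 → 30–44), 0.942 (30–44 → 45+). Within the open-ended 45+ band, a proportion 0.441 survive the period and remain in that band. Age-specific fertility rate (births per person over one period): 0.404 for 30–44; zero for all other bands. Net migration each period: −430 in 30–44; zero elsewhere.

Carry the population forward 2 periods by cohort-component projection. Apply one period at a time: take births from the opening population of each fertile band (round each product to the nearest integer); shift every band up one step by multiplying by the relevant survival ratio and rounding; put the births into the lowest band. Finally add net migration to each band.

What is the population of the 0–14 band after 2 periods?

Period 1.
Births: 73500 * 0.404 = 29694
15–29: 49000 * 0.974 = 47726
30–44: 104000 * 0.963 = 100152
45+: 73500 * 0.942 + 69000 * 0.441 = 69237 + 30429 = 99666
Net migration: 30–44 − 430 → 99722
Giving 29694 / 47726 / 99722 / 99666.
Period 2.
Births: 99722 * 0.404 = 40288
15–29: 29694 * 0.974 = 28922
30–44: 47726 * 0.963 = 45960
45+: 99722 * 0.942 + 99666 * 0.441 = 93938 + 43953 = 137891
Net migration: 30–44 − 430 → 45530
Giving 40288 / 28922 / 45530 / 137891.

40288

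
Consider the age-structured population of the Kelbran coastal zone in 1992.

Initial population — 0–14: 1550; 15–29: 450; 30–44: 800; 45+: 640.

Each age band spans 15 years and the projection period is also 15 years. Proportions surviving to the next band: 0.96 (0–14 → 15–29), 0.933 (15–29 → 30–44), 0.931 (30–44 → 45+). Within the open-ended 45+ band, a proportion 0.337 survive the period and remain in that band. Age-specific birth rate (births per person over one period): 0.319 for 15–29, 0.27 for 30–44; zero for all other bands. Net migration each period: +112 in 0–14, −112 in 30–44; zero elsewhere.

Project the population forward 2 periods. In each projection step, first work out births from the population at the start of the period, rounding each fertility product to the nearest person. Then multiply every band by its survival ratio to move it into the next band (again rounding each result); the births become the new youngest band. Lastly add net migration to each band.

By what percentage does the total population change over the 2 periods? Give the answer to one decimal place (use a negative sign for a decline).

-12.5

Call the groups 1 to 4, youngest first.
After projecting period 1:
Births: 450 × 0.319 = 144, 800 × 0.27 = 216 → total 360
Group 2: 1550 × 0.96 = 1488
Group 3: 450 × 0.933 = 420
Group 4: 800 × 0.931 + 640 × 0.337 = 745 + 216 = 961
Net migration: Group 1 + 112 → 472; Group 3 − 112 → 308
Giving 472 / 1488 / 308 / 961.
After projecting period 2:
Births: 1488 × 0.319 = 475, 308 × 0.27 = 83 → total 558
Group 2: 472 × 0.96 = 453
Group 3: 1488 × 0.933 = 1388
Group 4: 308 × 0.931 + 961 × 0.337 = 287 + 324 = 611
Net migration: Group 1 + 112 → 670; Group 3 − 112 → 1276
Giving 670 / 453 / 1276 / 611.
Total: 3440 → 3010; change = -430; percentage change = -12.5%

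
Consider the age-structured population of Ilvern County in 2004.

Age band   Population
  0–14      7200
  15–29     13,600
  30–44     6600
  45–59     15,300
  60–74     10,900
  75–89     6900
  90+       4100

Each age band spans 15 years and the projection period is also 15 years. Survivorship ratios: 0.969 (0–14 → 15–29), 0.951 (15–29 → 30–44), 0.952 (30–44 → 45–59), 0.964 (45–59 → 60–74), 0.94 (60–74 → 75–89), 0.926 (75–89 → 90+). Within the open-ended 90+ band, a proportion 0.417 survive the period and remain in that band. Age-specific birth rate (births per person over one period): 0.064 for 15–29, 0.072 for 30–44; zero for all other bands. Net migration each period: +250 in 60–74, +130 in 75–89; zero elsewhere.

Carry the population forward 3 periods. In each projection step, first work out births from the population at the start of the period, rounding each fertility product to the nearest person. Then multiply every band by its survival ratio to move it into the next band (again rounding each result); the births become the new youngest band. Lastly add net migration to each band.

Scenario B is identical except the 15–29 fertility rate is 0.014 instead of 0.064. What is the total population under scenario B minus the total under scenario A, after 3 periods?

After projecting period 1:
Births: 13600 × 0.064 = 870, 6600 × 0.072 = 475 ⇒ total 1345
15–29: 7200 × 0.969 = 6977
30–44: 13600 × 0.951 = 12934
45–59: 6600 × 0.952 = 6283
60–74: 15300 × 0.964 = 14749
75–89: 10900 × 0.94 = 10246
90+: 6900 × 0.926 + 4100 × 0.417 = 6389 + 1710 = 8099
Net migration: 60–74 + 250 → 14999; 75–89 + 130 → 10376
→ [1345, 6977, 12934, 6283, 14999, 10376, 8099]
After projecting period 2:
Births: 6977 × 0.064 = 447, 12934 × 0.072 = 931 ⇒ total 1378
15–29: 1345 × 0.969 = 1303
30–44: 6977 × 0.951 = 6635
45–59: 12934 × 0.952 = 12313
60–74: 6283 × 0.964 = 6057
75–89: 14999 × 0.94 = 14099
90+: 10376 × 0.926 + 8099 × 0.417 = 9608 + 3377 = 12985
Net migration: 60–74 + 250 → 6307; 75–89 + 130 → 14229
→ [1378, 1303, 6635, 12313, 6307, 14229, 12985]
After projecting period 3:
Births: 1303 × 0.064 = 83, 6635 × 0.072 = 478 ⇒ total 561
15–29: 1378 × 0.969 = 1335
30–44: 1303 × 0.951 = 1239
45–59: 6635 × 0.952 = 6317
60–74: 12313 × 0.964 = 11870
75–89: 6307 × 0.94 = 5929
90+: 14229 × 0.926 + 12985 × 0.417 = 13176 + 5415 = 18591
Net migration: 60–74 + 250 → 12120; 75–89 + 130 → 6059
→ [561, 1335, 1239, 6317, 12120, 6059, 18591]
Scenario A total after 3 periods: 46222
Scenario B projection —
After projecting period 1:
Births: 13600 × 0.014 = 190, 6600 × 0.072 = 475 ⇒ total 665
15–29: 7200 × 0.969 = 6977
30–44: 13600 × 0.951 = 12934
45–59: 6600 × 0.952 = 6283
60–74: 15300 × 0.964 = 14749
75–89: 10900 × 0.94 = 10246
90+: 6900 × 0.926 + 4100 × 0.417 = 6389 + 1710 = 8099
Net migration: 60–74 + 250 → 14999; 75–89 + 130 → 10376
→ [665, 6977, 12934, 6283, 14999, 10376, 8099]
After projecting period 2:
Births: 6977 × 0.014 = 98, 12934 × 0.072 = 931 ⇒ total 1029
15–29: 665 × 0.969 = 644
30–44: 6977 × 0.951 = 6635
45–59: 12934 × 0.952 = 12313
60–74: 6283 × 0.964 = 6057
75–89: 14999 × 0.94 = 14099
90+: 10376 × 0.926 + 8099 × 0.417 = 9608 + 3377 = 12985
Net migration: 60–74 + 250 → 6307; 75–89 + 130 → 14229
→ [1029, 644, 6635, 12313, 6307, 14229, 12985]
After projecting period 3:
Births: 644 × 0.014 = 9, 6635 × 0.072 = 478 ⇒ total 487
15–29: 1029 × 0.969 = 997
30–44: 644 × 0.951 = 612
45–59: 6635 × 0.952 = 6317
60–74: 12313 × 0.964 = 11870
75–89: 6307 × 0.94 = 5929
90+: 14229 × 0.926 + 12985 × 0.417 = 13176 + 5415 = 18591
Net migration: 60–74 + 250 → 12120; 75–89 + 130 → 6059
→ [487, 997, 612, 6317, 12120, 6059, 18591]
Scenario B total after 3 periods: 45183
Difference B − A = 45183 − 46222 = -1039

-1039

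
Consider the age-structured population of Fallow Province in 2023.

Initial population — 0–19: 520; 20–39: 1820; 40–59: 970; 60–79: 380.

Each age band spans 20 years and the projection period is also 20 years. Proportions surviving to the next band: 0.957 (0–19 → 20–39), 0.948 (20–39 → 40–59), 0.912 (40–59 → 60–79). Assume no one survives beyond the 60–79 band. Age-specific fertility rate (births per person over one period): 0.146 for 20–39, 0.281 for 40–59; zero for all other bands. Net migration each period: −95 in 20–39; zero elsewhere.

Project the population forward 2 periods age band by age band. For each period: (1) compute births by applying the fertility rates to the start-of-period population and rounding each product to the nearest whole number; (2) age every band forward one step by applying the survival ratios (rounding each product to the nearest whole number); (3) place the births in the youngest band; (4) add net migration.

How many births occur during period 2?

544

(Bands numbered youngest = 1 to oldest = 4.)
After projecting period 1:
Births: 1820 × 0.146 = 266  |  970 × 0.281 = 273 — total 539
Band 2: 520 × 0.957 = 498
Band 3: 1820 × 0.948 = 1725
Band 4: 970 × 0.912 = 885
Net migration: Band 2 − 95 → 403
Giving 539 / 403 / 1725 / 885.
After projecting period 2:
Births: 403 × 0.146 = 59  |  1725 × 0.281 = 485 — total 544
Band 2: 539 × 0.957 = 516
Band 3: 403 × 0.948 = 382
Band 4: 1725 × 0.912 = 1573
Net migration: Band 2 − 95 → 421
Giving 544 / 421 / 382 / 1573.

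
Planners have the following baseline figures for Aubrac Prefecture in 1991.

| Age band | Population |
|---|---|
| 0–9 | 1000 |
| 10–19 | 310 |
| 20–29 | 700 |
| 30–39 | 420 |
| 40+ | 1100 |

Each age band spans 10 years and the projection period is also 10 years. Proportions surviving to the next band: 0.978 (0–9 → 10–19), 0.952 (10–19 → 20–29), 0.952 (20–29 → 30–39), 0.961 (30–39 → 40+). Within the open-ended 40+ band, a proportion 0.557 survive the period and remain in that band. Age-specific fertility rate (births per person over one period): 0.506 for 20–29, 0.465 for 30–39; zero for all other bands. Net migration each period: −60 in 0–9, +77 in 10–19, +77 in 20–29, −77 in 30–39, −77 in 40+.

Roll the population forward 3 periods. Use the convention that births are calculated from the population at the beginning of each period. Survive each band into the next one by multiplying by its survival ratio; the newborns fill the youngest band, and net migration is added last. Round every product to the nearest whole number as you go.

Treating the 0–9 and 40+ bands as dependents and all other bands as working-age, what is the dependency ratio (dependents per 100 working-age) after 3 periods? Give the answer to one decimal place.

[period 1]
Births: 700 * 0.506 = 354 ; 420 * 0.465 = 195 → 549
10–19: 1000 * 0.978 = 978
20–29: 310 * 0.952 = 295
30–39: 700 * 0.952 = 666
40+: 420 * 0.961 + 1100 * 0.557 = 404 + 613 = 1017
Net migration: 0–9 − 60 → 489; 10–19 + 77 → 1055; 20–29 + 77 → 372; 30–39 − 77 → 589; 40+ − 77 → 940
Population now: 0–9=489, 10–19=1055, 20–29=372, 30–39=589, 40+=940
[period 2]
Births: 372 * 0.506 = 188 ; 589 * 0.465 = 274 → 462
10–19: 489 * 0.978 = 478
20–29: 1055 * 0.952 = 1004
30–39: 372 * 0.952 = 354
40+: 589 * 0.961 + 940 * 0.557 = 566 + 524 = 1090
Net migration: 0–9 − 60 → 402; 10–19 + 77 → 555; 20–29 + 77 → 1081; 30–39 − 77 → 277; 40+ − 77 → 1013
Population now: 0–9=402, 10–19=555, 20–29=1081, 30–39=277, 40+=1013
[period 3]
Births: 1081 * 0.506 = 547 ; 277 * 0.465 = 129 → 676
10–19: 402 * 0.978 = 393
20–29: 555 * 0.952 = 528
30–39: 1081 * 0.952 = 1029
40+: 277 * 0.961 + 1013 * 0.557 = 266 + 564 = 830
Net migration: 0–9 − 60 → 616; 10–19 + 77 → 470; 20–29 + 77 → 605; 30–39 − 77 → 952; 40+ − 77 → 753
Population now: 0–9=616, 10–19=470, 20–29=605, 30–39=952, 40+=753
Dependents (band 0–9 + band 40+) = 616 + 753 = 1369; working-age = 2027; ratio = 1369/2027 × 100 = 67.5

67.5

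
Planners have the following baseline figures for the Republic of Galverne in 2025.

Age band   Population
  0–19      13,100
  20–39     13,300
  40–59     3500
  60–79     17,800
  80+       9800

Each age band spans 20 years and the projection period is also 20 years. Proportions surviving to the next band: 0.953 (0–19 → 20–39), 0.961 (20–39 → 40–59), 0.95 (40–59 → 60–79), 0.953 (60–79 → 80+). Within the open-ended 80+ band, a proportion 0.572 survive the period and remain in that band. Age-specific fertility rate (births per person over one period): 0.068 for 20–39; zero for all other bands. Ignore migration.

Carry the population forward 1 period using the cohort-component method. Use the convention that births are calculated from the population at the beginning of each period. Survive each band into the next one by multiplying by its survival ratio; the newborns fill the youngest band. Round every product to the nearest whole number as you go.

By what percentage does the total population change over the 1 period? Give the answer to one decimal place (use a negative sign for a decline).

[period 1]
Births: 13300 × 0.068 = 904
20–39: 13100 × 0.953 = 12484
40–59: 13300 × 0.961 = 12781
60–79: 3500 × 0.95 = 3325
80+: 17800 × 0.953 + 9800 × 0.572 = 16963 + 5606 = 22569
End of period: [904, 12484, 12781, 3325, 22569]
Total: 57500 → 52063; change = -5437; percentage change = -9.5%

-9.5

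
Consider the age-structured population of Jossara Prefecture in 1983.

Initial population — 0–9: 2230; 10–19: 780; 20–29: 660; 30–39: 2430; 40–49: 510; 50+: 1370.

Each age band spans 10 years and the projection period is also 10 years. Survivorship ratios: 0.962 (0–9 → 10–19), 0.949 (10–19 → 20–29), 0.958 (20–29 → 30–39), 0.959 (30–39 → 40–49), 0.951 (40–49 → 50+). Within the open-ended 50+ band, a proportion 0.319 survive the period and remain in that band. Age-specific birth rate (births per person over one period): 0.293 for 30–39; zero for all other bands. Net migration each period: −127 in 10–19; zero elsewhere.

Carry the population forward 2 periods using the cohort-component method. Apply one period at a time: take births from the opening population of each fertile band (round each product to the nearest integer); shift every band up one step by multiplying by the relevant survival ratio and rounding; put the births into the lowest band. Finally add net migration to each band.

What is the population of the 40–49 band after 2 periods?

(Groups numbered youngest = 1 to oldest = 6.)
Period 1.
Births: 2430 × 0.293 = 712
Group 2: 2230 × 0.962 = 2145
Group 3: 780 × 0.949 = 740
Group 4: 660 × 0.958 = 632
Group 5: 2430 × 0.959 = 2330
Group 6: 510 × 0.951 + 1370 × 0.319 = 485 + 437 = 922
Net migration: Group 2 − 127 → 2018
→ [712, 2018, 740, 632, 2330, 922]
Period 2.
Births: 632 × 0.293 = 185
Group 2: 712 × 0.962 = 685
Group 3: 2018 × 0.949 = 1915
Group 4: 740 × 0.958 = 709
Group 5: 632 × 0.959 = 606
Group 6: 2330 × 0.951 + 922 × 0.319 = 2216 + 294 = 2510
Net migration: Group 2 − 127 → 558
→ [185, 558, 1915, 709, 606, 2510]

606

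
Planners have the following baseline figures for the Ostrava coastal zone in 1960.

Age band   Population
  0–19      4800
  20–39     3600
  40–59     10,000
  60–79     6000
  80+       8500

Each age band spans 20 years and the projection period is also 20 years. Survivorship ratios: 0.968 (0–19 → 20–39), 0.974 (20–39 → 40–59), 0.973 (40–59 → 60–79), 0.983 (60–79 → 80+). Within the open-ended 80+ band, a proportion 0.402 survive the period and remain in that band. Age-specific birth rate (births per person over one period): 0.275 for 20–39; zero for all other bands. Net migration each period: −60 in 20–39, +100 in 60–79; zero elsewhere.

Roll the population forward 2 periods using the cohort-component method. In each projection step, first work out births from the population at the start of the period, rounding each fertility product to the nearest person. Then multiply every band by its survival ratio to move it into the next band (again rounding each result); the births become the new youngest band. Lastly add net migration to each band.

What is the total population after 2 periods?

23545

[period 1]
Births: 3600 × 0.275 = 990
20–39: 4800 × 0.968 = 4646
40–59: 3600 × 0.974 = 3506
60–79: 10000 × 0.973 = 9730
80+: 6000 × 0.983 + 8500 × 0.402 = 5898 + 3417 = 9315
Net migration: 20–39 − 60 → 4586; 60–79 + 100 → 9830
End of period: [990, 4586, 3506, 9830, 9315]
[period 2]
Births: 4586 × 0.275 = 1261
20–39: 990 × 0.968 = 958
40–59: 4586 × 0.974 = 4467
60–79: 3506 × 0.973 = 3411
80+: 9830 × 0.983 + 9315 × 0.402 = 9663 + 3745 = 13408
Net migration: 20–39 − 60 → 898; 60–79 + 100 → 3511
End of period: [1261, 898, 4467, 3511, 13408]
Total after period 2: 1261 + 898 + 4467 + 3511 + 13408 = 23545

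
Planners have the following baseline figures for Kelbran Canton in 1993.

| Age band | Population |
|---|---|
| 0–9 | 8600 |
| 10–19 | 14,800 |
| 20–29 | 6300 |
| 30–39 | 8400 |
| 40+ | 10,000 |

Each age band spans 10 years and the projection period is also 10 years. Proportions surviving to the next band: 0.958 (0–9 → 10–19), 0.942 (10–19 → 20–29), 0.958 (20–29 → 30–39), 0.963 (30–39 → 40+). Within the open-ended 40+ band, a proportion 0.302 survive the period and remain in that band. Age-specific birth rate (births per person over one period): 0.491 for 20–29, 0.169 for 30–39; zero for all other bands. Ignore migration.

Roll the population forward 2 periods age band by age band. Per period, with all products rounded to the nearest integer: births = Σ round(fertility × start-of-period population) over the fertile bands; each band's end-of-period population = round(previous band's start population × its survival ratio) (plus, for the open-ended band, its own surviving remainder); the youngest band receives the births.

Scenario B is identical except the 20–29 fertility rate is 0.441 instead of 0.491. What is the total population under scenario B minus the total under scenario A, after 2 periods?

Let group 1 be 0–9 through group 5 = 40+.
Period 1.
Births: 6300 * 0.491 = 3093  |  8400 * 0.169 = 1420 ⇒ total 4513
Group 2: 8600 * 0.958 = 8239
Group 3: 14800 * 0.942 = 13942
Group 4: 6300 * 0.958 = 6035
Group 5: 8400 * 0.963 + 10000 * 0.302 = 8089 + 3020 = 11109
Population now: 0–9=4513, 10–19=8239, 20–29=13942, 30–39=6035, 40+=11109
Period 2.
Births: 13942 * 0.491 = 6846  |  6035 * 0.169 = 1020 ⇒ total 7866
Group 2: 4513 * 0.958 = 4323
Group 3: 8239 * 0.942 = 7761
Group 4: 13942 * 0.958 = 13356
Group 5: 6035 * 0.963 + 11109 * 0.302 = 5812 + 3355 = 9167
Population now: 0–9=7866, 10–19=4323, 20–29=7761, 30–39=13356, 40+=9167
Scenario A total after 2 periods: 42473
Scenario B projection —
Period 1.
Births: 6300 * 0.441 = 2778  |  8400 * 0.169 = 1420 ⇒ total 4198
Group 2: 8600 * 0.958 = 8239
Group 3: 14800 * 0.942 = 13942
Group 4: 6300 * 0.958 = 6035
Group 5: 8400 * 0.963 + 10000 * 0.302 = 8089 + 3020 = 11109
Population now: 0–9=4198, 10–19=8239, 20–29=13942, 30–39=6035, 40+=11109
Period 2.
Births: 13942 * 0.441 = 6148  |  6035 * 0.169 = 1020 ⇒ total 7168
Group 2: 4198 * 0.958 = 4022
Group 3: 8239 * 0.942 = 7761
Group 4: 13942 * 0.958 = 13356
Group 5: 6035 * 0.963 + 11109 * 0.302 = 5812 + 3355 = 9167
Population now: 0–9=7168, 10–19=4022, 20–29=7761, 30–39=13356, 40+=9167
Scenario B total after 2 periods: 41474
Difference B − A = 41474 − 42473 = -999

-999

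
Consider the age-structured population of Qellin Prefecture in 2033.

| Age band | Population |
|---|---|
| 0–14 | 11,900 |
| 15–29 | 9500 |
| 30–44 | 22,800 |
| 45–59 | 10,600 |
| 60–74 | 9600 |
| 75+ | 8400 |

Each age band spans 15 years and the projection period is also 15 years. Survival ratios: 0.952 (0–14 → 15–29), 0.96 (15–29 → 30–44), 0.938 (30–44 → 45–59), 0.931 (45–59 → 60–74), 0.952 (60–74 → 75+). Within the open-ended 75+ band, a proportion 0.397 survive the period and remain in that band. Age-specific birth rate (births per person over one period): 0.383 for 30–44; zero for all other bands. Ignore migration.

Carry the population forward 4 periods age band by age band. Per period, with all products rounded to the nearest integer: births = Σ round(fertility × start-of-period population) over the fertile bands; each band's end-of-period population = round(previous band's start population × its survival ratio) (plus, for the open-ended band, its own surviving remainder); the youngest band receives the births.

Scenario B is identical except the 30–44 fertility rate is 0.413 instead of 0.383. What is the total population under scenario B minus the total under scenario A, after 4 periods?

Call the groups 1 to 6, youngest first.
Period 1.
Births: 22800 * 0.383 = 8732
Group 2: 11900 * 0.952 = 11329
Group 3: 9500 * 0.96 = 9120
Group 4: 22800 * 0.938 = 21386
Group 5: 10600 * 0.931 = 9869
Group 6: 9600 * 0.952 + 8400 * 0.397 = 9139 + 3335 = 12474
End of period: [8732, 11329, 9120, 21386, 9869, 12474]
Period 2.
Births: 9120 * 0.383 = 3493
Group 2: 8732 * 0.952 = 8313
Group 3: 11329 * 0.96 = 10876
Group 4: 9120 * 0.938 = 8555
Group 5: 21386 * 0.931 = 19910
Group 6: 9869 * 0.952 + 12474 * 0.397 = 9395 + 4952 = 14347
End of period: [3493, 8313, 10876, 8555, 19910, 14347]
Period 3.
Births: 10876 * 0.383 = 4166
Group 2: 3493 * 0.952 = 3325
Group 3: 8313 * 0.96 = 7980
Group 4: 10876 * 0.938 = 10202
Group 5: 8555 * 0.931 = 7965
Group 6: 19910 * 0.952 + 14347 * 0.397 = 18954 + 5696 = 24650
End of period: [4166, 3325, 7980, 10202, 7965, 24650]
Period 4.
Births: 7980 * 0.383 = 3056
Group 2: 4166 * 0.952 = 3966
Group 3: 3325 * 0.96 = 3192
Group 4: 7980 * 0.938 = 7485
Group 5: 10202 * 0.931 = 9498
Group 6: 7965 * 0.952 + 24650 * 0.397 = 7583 + 9786 = 17369
End of period: [3056, 3966, 3192, 7485, 9498, 17369]
Scenario A total after 4 periods: 44566
Scenario B projection —
Period 1.
Births: 22800 * 0.413 = 9416
Group 2: 11900 * 0.952 = 11329
Group 3: 9500 * 0.96 = 9120
Group 4: 22800 * 0.938 = 21386
Group 5: 10600 * 0.931 = 9869
Group 6: 9600 * 0.952 + 8400 * 0.397 = 9139 + 3335 = 12474
End of period: [9416, 11329, 9120, 21386, 9869, 12474]
Period 2.
Births: 9120 * 0.413 = 3767
Group 2: 9416 * 0.952 = 8964
Group 3: 11329 * 0.96 = 10876
Group 4: 9120 * 0.938 = 8555
Group 5: 21386 * 0.931 = 19910
Group 6: 9869 * 0.952 + 12474 * 0.397 = 9395 + 4952 = 14347
End of period: [3767, 8964, 10876, 8555, 19910, 14347]
Period 3.
Births: 10876 * 0.413 = 4492
Group 2: 3767 * 0.952 = 3586
Group 3: 8964 * 0.96 = 8605
Group 4: 10876 * 0.938 = 10202
Group 5: 8555 * 0.931 = 7965
Group 6: 19910 * 0.952 + 14347 * 0.397 = 18954 + 5696 = 24650
End of period: [4492, 3586, 8605, 10202, 7965, 24650]
Period 4.
Births: 8605 * 0.413 = 3554
Group 2: 4492 * 0.952 = 4276
Group 3: 3586 * 0.96 = 3443
Group 4: 8605 * 0.938 = 8071
Group 5: 10202 * 0.931 = 9498
Group 6: 7965 * 0.952 + 24650 * 0.397 = 7583 + 9786 = 17369
End of period: [3554, 4276, 3443, 8071, 9498, 17369]
Scenario B total after 4 periods: 46211
Difference B − A = 46211 − 44566 = 1645

1645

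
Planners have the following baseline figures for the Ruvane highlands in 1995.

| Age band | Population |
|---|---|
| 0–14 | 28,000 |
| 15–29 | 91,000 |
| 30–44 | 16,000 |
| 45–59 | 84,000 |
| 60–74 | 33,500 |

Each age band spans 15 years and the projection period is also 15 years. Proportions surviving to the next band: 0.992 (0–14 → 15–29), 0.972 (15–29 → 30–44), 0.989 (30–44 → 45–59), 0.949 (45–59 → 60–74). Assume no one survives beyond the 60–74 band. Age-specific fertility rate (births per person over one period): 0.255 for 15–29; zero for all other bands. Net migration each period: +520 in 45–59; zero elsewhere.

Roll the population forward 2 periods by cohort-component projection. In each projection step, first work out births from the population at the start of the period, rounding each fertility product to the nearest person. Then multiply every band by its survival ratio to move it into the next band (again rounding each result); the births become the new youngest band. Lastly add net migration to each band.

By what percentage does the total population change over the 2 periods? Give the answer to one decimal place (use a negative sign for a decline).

-36.4

— Period 1 —
Births: 91000 * 0.255 = 23205
15–29: 28000 * 0.992 = 27776
30–44: 91000 * 0.972 = 88452
45–59: 16000 * 0.989 = 15824
60–74: 84000 * 0.949 = 79716
Net migration: 45–59 + 520 → 16344
Giving 23205 / 27776 / 88452 / 16344 / 79716.
— Period 2 —
Births: 27776 * 0.255 = 7083
15–29: 23205 * 0.992 = 23019
30–44: 27776 * 0.972 = 26998
45–59: 88452 * 0.989 = 87479
60–74: 16344 * 0.949 = 15510
Net migration: 45–59 + 520 → 87999
Giving 7083 / 23019 / 26998 / 87999 / 15510.
Total: 252500 → 160609; change = -91891; percentage change = -36.4%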